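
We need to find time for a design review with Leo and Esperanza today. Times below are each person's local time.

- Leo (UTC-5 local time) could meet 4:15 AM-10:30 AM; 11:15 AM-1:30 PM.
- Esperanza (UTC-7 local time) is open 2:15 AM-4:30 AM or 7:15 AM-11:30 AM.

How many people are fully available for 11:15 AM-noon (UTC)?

Leo in UTC: 09:15-15:30, 16:15-18:30 (add 5h to convert from UTC-5).
Esperanza in UTC: 09:15-11:30, 14:15-18:30 (add 7h to convert from UTC-7).
Leo can make the full 11:15-12:00 slot — that's 1.

1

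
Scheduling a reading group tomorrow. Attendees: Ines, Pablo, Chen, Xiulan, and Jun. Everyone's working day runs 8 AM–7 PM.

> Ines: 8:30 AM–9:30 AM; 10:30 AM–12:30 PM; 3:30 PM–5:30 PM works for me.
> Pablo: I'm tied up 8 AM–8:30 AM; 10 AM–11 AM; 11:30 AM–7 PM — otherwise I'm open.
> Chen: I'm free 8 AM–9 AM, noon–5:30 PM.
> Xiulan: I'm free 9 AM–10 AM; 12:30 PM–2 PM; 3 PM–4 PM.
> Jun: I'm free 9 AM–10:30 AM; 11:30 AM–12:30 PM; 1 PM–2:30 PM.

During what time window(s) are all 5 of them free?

Ines free: 08:30-09:30, 10:30-12:30, 15:30-17:30.
Pablo free: 08:30-10:00, 11:00-11:30 (invert busy blocks within the working day).
Chen free: 08:00-09:00, 12:00-17:30.
Xiulan free: 09:00-10:00, 12:30-14:00, 15:00-16:00.
Jun free: 09:00-10:30, 11:30-12:30, 13:00-14:30.
Ines ∩ Pablo: 08:30-09:30, 11:00-11:30.
Ines ∩ Pablo ∩ Chen: 08:30-09:00.
Ines ∩ Pablo ∩ Chen ∩ Xiulan: ∅.
Ines ∩ Pablo ∩ Chen ∩ Xiulan ∩ Jun: ∅.
There is no time when everyone is free.

none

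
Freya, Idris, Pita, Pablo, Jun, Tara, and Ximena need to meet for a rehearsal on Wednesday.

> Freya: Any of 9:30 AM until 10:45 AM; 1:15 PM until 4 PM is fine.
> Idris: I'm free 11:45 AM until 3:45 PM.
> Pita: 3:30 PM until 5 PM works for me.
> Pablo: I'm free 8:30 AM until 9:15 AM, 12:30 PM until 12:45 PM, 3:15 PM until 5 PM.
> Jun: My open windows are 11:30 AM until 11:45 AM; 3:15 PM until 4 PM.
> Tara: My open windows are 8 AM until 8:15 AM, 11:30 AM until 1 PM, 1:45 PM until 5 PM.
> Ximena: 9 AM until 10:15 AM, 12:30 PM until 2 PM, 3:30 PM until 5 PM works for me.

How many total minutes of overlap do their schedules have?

15

Freya ∩ Idris: 13:15-15:45.
Freya ∩ Idris ∩ Pita: 15:30-15:45.
Freya ∩ Idris ∩ Pita ∩ Pablo: 15:30-15:45.
Freya ∩ Idris ∩ Pita ∩ Pablo ∩ Jun: 15:30-15:45.
Freya ∩ Idris ∩ Pita ∩ Pablo ∩ Jun ∩ Tara: 15:30-15:45.
Freya ∩ Idris ∩ Pita ∩ Pablo ∩ Jun ∩ Tara ∩ Ximena: 15:30-15:45.
That's a single block of 15 minutes.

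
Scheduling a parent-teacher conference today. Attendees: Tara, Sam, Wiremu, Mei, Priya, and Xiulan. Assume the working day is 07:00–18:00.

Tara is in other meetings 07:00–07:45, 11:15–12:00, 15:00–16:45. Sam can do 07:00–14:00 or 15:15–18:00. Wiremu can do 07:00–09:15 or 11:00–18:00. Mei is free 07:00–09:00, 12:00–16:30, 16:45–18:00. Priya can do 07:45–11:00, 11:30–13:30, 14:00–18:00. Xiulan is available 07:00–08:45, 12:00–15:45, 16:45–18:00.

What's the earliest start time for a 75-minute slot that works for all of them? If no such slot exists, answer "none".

Tara free: 07:45-11:15, 12:00-15:00, 16:45-18:00 (invert busy blocks within the working day).
Sam free: 07:00-14:00, 15:15-18:00.
Wiremu free: 07:00-09:15, 11:00-18:00.
Mei free: 07:00-09:00, 12:00-16:30, 16:45-18:00.
Priya free: 07:45-11:00, 11:30-13:30, 14:00-18:00.
Xiulan free: 07:00-08:45, 12:00-15:45, 16:45-18:00.
Tara ∩ Sam: 07:45-11:15, 12:00-14:00, 16:45-18:00.
Tara ∩ Sam ∩ Wiremu: 07:45-09:15, 11:00-11:15, 12:00-14:00, 16:45-18:00.
Tara ∩ Sam ∩ Wiremu ∩ Mei: 07:45-09:00, 12:00-14:00, 16:45-18:00.
Tara ∩ Sam ∩ Wiremu ∩ Mei ∩ Priya: 07:45-09:00, 12:00-13:30, 16:45-18:00.
Tara ∩ Sam ∩ Wiremu ∩ Mei ∩ Priya ∩ Xiulan: 07:45-08:45, 12:00-13:30, 16:45-18:00.
The first common window of at least 75 minutes is 12:00-13:30, so the earliest start is 12:00.

12:00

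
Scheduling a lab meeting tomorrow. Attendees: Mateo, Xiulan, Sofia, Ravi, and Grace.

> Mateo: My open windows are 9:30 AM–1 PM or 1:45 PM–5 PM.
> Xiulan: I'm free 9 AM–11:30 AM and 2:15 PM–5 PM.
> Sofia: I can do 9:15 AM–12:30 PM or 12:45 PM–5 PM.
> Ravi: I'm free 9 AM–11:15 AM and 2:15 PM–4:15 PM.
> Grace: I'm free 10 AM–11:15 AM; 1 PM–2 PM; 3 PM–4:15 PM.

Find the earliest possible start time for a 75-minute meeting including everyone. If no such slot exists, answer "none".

10:00

Mateo ∩ Xiulan: 09:30-11:30, 14:15-17:00.
Mateo ∩ Xiulan ∩ Sofia: 09:30-11:30, 14:15-17:00.
Mateo ∩ Xiulan ∩ Sofia ∩ Ravi: 09:30-11:15, 14:15-16:15.
Mateo ∩ Xiulan ∩ Sofia ∩ Ravi ∩ Grace: 10:00-11:15, 15:00-16:15.
The first common window of at least 75 minutes is 10:00-11:15, so the earliest start is 10:00.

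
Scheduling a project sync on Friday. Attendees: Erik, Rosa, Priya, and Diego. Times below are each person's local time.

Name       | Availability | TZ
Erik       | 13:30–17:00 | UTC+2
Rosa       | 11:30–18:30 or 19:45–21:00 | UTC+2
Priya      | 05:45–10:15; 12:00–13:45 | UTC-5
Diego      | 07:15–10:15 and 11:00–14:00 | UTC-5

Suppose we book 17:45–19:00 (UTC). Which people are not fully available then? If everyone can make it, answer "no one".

Erik, Priya

Erik in UTC: 11:30-15:00 (subtract 2h to convert from UTC+2).
Rosa in UTC: 09:30-16:30, 17:45-19:00 (subtract 2h to convert from UTC+2).
Priya in UTC: 10:45-15:15, 17:00-18:45 (add 5h to convert from UTC-5).
Diego in UTC: 12:15-15:15, 16:00-19:00 (add 5h to convert from UTC-5).
Erik: not fully free for 17:45-19:00. Rosa: free for 17:45-19:00. Priya: not fully free for 17:45-19:00. Diego: free for 17:45-19:00.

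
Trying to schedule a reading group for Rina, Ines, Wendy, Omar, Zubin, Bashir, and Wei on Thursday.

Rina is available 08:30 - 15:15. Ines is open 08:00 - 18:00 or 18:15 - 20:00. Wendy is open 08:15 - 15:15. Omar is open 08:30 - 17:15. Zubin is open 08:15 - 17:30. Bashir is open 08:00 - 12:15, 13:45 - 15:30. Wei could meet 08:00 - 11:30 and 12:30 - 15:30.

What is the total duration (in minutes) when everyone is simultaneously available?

Rina ∩ Ines: 08:30-15:15.
Rina ∩ Ines ∩ Wendy: 08:30-15:15.
Rina ∩ Ines ∩ Wendy ∩ Omar: 08:30-15:15.
Rina ∩ Ines ∩ Wendy ∩ Omar ∩ Zubin: 08:30-15:15.
Rina ∩ Ines ∩ Wendy ∩ Omar ∩ Zubin ∩ Bashir: 08:30-12:15, 13:45-15:15.
Rina ∩ Ines ∩ Wendy ∩ Omar ∩ Zubin ∩ Bashir ∩ Wei: 08:30-11:30, 13:45-15:15.
Those are the intersection windows.
Summing the common windows: 180 + 90 = 270 minutes.

270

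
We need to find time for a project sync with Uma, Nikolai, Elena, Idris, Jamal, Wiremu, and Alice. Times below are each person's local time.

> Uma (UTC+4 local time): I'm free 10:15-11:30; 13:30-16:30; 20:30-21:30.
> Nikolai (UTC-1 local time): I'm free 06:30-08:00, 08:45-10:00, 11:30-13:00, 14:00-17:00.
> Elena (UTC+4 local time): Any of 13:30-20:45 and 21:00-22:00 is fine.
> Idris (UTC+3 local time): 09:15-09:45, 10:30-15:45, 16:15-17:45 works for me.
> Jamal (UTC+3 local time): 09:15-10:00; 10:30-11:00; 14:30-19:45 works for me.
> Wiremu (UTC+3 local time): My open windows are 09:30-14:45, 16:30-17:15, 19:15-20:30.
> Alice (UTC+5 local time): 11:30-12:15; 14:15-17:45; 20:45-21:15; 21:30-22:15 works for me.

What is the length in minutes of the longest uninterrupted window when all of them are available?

0

Uma in UTC: 06:15-07:30, 09:30-12:30, 16:30-17:30 (subtract 4h to convert from UTC+4).
Nikolai in UTC: 07:30-09:00, 09:45-11:00, 12:30-14:00, 15:00-18:00 (add 1h to convert from UTC-1).
Elena in UTC: 09:30-16:45, 17:00-18:00 (subtract 4h to convert from UTC+4).
Idris in UTC: 06:15-06:45, 07:30-12:45, 13:15-14:45 (subtract 3h to convert from UTC+3).
Jamal in UTC: 06:15-07:00, 07:30-08:00, 11:30-16:45 (subtract 3h to convert from UTC+3).
Wiremu in UTC: 06:30-11:45, 13:30-14:15, 16:15-17:30 (subtract 3h to convert from UTC+3).
Alice in UTC: 06:30-07:15, 09:15-12:45, 15:45-16:15, 16:30-17:15 (subtract 5h to convert from UTC+5).
Uma ∩ Nikolai: 09:45-11:00, 16:30-17:30.
Uma ∩ Nikolai ∩ Elena: 09:45-11:00, 16:30-16:45, 17:00-17:30.
Uma ∩ Nikolai ∩ Elena ∩ Idris: 09:45-11:00.
Uma ∩ Nikolai ∩ Elena ∩ Idris ∩ Jamal: ∅.
Uma ∩ Nikolai ∩ Elena ∩ Idris ∩ Jamal ∩ Wiremu: ∅.
Uma ∩ Nikolai ∩ Elena ∩ Idris ∩ Jamal ∩ Wiremu ∩ Alice: ∅.
There is no time when everyone is free.
No common window exists, so the longest block is 0 minutes.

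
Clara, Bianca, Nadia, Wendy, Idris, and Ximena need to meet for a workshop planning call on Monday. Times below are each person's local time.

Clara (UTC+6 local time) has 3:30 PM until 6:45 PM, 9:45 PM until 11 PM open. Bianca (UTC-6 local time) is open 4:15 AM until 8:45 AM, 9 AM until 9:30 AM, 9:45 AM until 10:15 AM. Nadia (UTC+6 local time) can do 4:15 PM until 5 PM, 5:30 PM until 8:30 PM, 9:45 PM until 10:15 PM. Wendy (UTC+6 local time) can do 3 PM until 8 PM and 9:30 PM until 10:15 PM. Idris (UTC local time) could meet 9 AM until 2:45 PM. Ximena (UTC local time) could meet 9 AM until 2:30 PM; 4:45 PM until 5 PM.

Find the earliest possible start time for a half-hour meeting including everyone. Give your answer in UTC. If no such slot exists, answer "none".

Clara in UTC: 09:30-12:45, 15:45-17:00 (subtract 6h to convert from UTC+6).
Bianca in UTC: 10:15-14:45, 15:00-15:30, 15:45-16:15 (add 6h to convert from UTC-6).
Nadia in UTC: 10:15-11:00, 11:30-14:30, 15:45-16:15 (subtract 6h to convert from UTC+6).
Wendy in UTC: 09:00-14:00, 15:30-16:15 (subtract 6h to convert from UTC+6).
Idris in UTC: 09:00-14:45.
Ximena in UTC: 09:00-14:30, 16:45-17:00.
Clara ∩ Bianca: 10:15-12:45, 15:45-16:15.
Clara ∩ Bianca ∩ Nadia: 10:15-11:00, 11:30-12:45, 15:45-16:15.
Clara ∩ Bianca ∩ Nadia ∩ Wendy: 10:15-11:00, 11:30-12:45, 15:45-16:15.
Clara ∩ Bianca ∩ Nadia ∩ Wendy ∩ Idris: 10:15-11:00, 11:30-12:45.
Clara ∩ Bianca ∩ Nadia ∩ Wendy ∩ Idris ∩ Ximena: 10:15-11:00, 11:30-12:45.
The first common window of at least 30 minutes is 10:15-11:00, so the earliest start is 10:15.

10:15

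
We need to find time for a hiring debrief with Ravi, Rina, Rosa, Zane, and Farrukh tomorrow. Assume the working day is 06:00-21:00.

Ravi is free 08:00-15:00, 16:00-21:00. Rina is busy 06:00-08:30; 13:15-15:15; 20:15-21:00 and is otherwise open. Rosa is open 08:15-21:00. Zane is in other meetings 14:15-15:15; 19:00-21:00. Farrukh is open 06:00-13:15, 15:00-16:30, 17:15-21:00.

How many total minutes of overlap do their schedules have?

420

Ravi free: 08:00-15:00, 16:00-21:00.
Rina free: 08:30-13:15, 15:15-20:15 (invert busy blocks within the working day).
Rosa free: 08:15-21:00.
Zane free: 06:00-14:15, 15:15-19:00 (invert busy blocks within the working day).
Farrukh free: 06:00-13:15, 15:00-16:30, 17:15-21:00.
Ravi ∩ Rina: 08:30-13:15, 16:00-20:15.
Ravi ∩ Rina ∩ Rosa: 08:30-13:15, 16:00-20:15.
Ravi ∩ Rina ∩ Rosa ∩ Zane: 08:30-13:15, 16:00-19:00.
Ravi ∩ Rina ∩ Rosa ∩ Zane ∩ Farrukh: 08:30-13:15, 16:00-16:30, 17:15-19:00.
Those are the intersection windows.
Summing the common windows: 285 + 30 + 105 = 420 minutes.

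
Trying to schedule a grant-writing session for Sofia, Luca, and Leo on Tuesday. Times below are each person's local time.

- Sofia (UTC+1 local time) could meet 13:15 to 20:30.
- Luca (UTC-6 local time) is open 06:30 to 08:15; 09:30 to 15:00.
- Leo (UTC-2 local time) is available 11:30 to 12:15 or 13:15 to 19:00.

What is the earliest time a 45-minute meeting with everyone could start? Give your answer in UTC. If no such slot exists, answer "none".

Sofia in UTC: 12:15-19:30 (subtract 1h to convert from UTC+1).
Luca in UTC: 12:30-14:15, 15:30-21:00 (add 6h to convert from UTC-6).
Leo in UTC: 13:30-14:15, 15:15-21:00 (add 2h to convert from UTC-2).
Sofia ∩ Luca: 12:30-14:15, 15:30-19:30.
Sofia ∩ Luca ∩ Leo: 13:30-14:15, 15:30-19:30.
The first common window of at least 45 minutes is 13:30-14:15, so the earliest start is 13:30.

13:30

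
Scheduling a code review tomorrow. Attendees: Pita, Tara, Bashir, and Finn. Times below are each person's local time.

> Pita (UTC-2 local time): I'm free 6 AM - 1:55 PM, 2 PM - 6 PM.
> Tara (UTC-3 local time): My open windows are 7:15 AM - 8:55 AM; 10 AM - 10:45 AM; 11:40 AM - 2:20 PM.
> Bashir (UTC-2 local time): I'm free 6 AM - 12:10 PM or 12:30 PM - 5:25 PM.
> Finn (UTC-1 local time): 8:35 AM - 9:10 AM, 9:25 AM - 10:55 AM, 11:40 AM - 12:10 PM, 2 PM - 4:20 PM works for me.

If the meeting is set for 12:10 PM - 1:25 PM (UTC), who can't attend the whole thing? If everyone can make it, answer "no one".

Pita in UTC: 08:00-15:55, 16:00-20:00 (add 2h to convert from UTC-2).
Tara in UTC: 10:15-11:55, 13:00-13:45, 14:40-17:20 (add 3h to convert from UTC-3).
Bashir in UTC: 08:00-14:10, 14:30-19:25 (add 2h to convert from UTC-2).
Finn in UTC: 09:35-10:10, 10:25-11:55, 12:40-13:10, 15:00-17:20 (add 1h to convert from UTC-1).
Pita: free for 12:10-13:25. Tara: not fully free for 12:10-13:25. Bashir: free for 12:10-13:25. Finn: not fully free for 12:10-13:25.

Finn, Tara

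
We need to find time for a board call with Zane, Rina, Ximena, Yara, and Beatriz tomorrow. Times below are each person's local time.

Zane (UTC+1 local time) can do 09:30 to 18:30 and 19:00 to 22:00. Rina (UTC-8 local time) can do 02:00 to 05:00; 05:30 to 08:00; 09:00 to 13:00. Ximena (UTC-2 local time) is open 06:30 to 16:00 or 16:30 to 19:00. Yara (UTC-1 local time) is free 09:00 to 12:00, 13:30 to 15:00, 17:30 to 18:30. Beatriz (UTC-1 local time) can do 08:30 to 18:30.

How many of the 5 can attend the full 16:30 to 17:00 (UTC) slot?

3

Zane in UTC: 08:30-17:30, 18:00-21:00 (subtract 1h to convert from UTC+1).
Rina in UTC: 10:00-13:00, 13:30-16:00, 17:00-21:00 (add 8h to convert from UTC-8).
Ximena in UTC: 08:30-18:00, 18:30-21:00 (add 2h to convert from UTC-2).
Yara in UTC: 10:00-13:00, 14:30-16:00, 18:30-19:30 (add 1h to convert from UTC-1).
Beatriz in UTC: 09:30-19:30 (add 1h to convert from UTC-1).
Zane, Ximena, and Beatriz can make the full 16:30-17:00 slot — that's 3.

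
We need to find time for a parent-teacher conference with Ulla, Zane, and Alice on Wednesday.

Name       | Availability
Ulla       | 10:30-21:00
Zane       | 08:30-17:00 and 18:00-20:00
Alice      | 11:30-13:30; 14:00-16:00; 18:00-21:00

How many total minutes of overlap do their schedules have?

Ulla ∩ Zane: 10:30-17:00, 18:00-20:00.
Ulla ∩ Zane ∩ Alice: 11:30-13:30, 14:00-16:00, 18:00-20:00.
Summing the common windows: 120 + 120 + 120 = 360 minutes.

360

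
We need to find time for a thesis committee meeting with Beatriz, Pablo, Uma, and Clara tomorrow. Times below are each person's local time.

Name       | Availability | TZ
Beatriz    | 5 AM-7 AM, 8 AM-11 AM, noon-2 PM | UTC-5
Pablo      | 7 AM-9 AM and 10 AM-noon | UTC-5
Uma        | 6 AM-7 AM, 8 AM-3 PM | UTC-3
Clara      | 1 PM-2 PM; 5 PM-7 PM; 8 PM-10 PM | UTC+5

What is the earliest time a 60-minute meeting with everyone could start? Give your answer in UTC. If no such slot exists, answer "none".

Beatriz in UTC: 10:00-12:00, 13:00-16:00, 17:00-19:00 (add 5h to convert from UTC-5).
Pablo in UTC: 12:00-14:00, 15:00-17:00 (add 5h to convert from UTC-5).
Uma in UTC: 09:00-10:00, 11:00-18:00 (add 3h to convert from UTC-3).
Clara in UTC: 08:00-09:00, 12:00-14:00, 15:00-17:00 (subtract 5h to convert from UTC+5).
Beatriz ∩ Pablo: 13:00-14:00, 15:00-16:00.
Beatriz ∩ Pablo ∩ Uma: 13:00-14:00, 15:00-16:00.
Beatriz ∩ Pablo ∩ Uma ∩ Clara: 13:00-14:00, 15:00-16:00.
The first common window of at least 60 minutes is 13:00-14:00, so the earliest start is 13:00.

13:00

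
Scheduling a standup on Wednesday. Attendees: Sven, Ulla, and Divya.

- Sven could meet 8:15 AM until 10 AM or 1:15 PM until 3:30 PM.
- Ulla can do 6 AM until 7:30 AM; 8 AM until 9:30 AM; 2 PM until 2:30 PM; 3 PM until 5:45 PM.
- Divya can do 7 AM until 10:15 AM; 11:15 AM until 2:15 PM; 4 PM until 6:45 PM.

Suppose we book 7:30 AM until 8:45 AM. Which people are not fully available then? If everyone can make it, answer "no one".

Sven, Ulla

Sven: not fully free for 07:30-08:45. Ulla: not fully free for 07:30-08:45. Divya: free for 07:30-08:45.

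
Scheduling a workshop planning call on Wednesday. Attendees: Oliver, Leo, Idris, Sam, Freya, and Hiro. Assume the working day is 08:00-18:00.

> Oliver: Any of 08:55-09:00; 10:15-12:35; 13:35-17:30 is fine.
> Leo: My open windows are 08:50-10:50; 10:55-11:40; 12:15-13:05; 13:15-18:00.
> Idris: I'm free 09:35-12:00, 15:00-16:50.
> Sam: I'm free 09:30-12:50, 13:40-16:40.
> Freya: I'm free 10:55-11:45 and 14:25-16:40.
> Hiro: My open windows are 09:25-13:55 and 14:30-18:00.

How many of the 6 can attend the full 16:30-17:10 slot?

3

Oliver, Leo, and Hiro can make the full 16:30-17:10 slot — that's 3.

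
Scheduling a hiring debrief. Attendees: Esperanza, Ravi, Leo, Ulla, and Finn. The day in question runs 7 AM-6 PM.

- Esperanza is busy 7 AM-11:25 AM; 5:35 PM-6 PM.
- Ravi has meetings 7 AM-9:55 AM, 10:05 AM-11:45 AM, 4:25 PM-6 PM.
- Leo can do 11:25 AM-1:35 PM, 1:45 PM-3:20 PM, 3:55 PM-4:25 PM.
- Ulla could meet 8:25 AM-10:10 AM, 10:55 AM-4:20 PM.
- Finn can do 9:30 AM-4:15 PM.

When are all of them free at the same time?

11:45-13:35, 13:45-15:20, 15:55-16:15

Esperanza free: 11:25-17:35 (invert busy blocks within the working day).
Ravi free: 09:55-10:05, 11:45-16:25 (invert busy blocks within the working day).
Leo free: 11:25-13:35, 13:45-15:20, 15:55-16:25.
Ulla free: 08:25-10:10, 10:55-16:20.
Finn free: 09:30-16:15.
Esperanza ∩ Ravi: 11:45-16:25.
Esperanza ∩ Ravi ∩ Leo: 11:45-13:35, 13:45-15:20, 15:55-16:25.
Esperanza ∩ Ravi ∩ Leo ∩ Ulla: 11:45-13:35, 13:45-15:20, 15:55-16:20.
Esperanza ∩ Ravi ∩ Leo ∩ Ulla ∩ Finn: 11:45-13:35, 13:45-15:20, 15:55-16:15.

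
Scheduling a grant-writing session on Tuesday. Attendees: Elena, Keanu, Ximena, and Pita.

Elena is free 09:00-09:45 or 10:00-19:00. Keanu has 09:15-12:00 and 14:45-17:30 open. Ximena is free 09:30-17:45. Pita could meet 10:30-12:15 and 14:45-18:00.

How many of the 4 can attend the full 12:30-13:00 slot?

Elena and Ximena can make the full 12:30-13:00 slot — that's 2.

2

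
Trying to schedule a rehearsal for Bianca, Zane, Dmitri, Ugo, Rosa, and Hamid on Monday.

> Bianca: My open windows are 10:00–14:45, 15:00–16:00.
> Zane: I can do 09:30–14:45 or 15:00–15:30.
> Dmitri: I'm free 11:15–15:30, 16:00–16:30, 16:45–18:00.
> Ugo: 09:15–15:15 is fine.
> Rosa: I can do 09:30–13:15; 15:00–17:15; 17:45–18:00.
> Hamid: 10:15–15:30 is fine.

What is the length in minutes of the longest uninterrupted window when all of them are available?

120

Bianca ∩ Zane: 10:00-14:45, 15:00-15:30.
Bianca ∩ Zane ∩ Dmitri: 11:15-14:45, 15:00-15:30.
Bianca ∩ Zane ∩ Dmitri ∩ Ugo: 11:15-14:45, 15:00-15:15.
Bianca ∩ Zane ∩ Dmitri ∩ Ugo ∩ Rosa: 11:15-13:15, 15:00-15:15.
Bianca ∩ Zane ∩ Dmitri ∩ Ugo ∩ Rosa ∩ Hamid: 11:15-13:15, 15:00-15:15.
The longest is 11:15-13:15 at 120 minutes.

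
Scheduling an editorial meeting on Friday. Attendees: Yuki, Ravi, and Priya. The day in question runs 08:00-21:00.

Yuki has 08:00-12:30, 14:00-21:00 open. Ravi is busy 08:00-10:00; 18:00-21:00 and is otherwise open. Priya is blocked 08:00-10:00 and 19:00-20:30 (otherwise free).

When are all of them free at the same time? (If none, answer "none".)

10:00-12:30, 14:00-18:00

Yuki free: 08:00-12:30, 14:00-21:00.
Ravi free: 10:00-18:00 (invert busy blocks within the working day).
Priya free: 10:00-19:00, 20:30-21:00 (invert busy blocks within the working day).
Yuki ∩ Ravi: 10:00-12:30, 14:00-18:00.
Yuki ∩ Ravi ∩ Priya: 10:00-12:30, 14:00-18:00.
Those are the intersection windows.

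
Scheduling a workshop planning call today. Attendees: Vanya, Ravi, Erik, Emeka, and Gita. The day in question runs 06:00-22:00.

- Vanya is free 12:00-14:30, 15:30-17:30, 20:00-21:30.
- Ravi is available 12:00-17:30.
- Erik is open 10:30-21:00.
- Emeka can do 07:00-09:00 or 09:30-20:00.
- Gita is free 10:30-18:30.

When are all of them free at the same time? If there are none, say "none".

Vanya ∩ Ravi: 12:00-14:30, 15:30-17:30.
Vanya ∩ Ravi ∩ Erik: 12:00-14:30, 15:30-17:30.
Vanya ∩ Ravi ∩ Erik ∩ Emeka: 12:00-14:30, 15:30-17:30.
Vanya ∩ Ravi ∩ Erik ∩ Emeka ∩ Gita: 12:00-14:30, 15:30-17:30.

12:00-14:30, 15:30-17:30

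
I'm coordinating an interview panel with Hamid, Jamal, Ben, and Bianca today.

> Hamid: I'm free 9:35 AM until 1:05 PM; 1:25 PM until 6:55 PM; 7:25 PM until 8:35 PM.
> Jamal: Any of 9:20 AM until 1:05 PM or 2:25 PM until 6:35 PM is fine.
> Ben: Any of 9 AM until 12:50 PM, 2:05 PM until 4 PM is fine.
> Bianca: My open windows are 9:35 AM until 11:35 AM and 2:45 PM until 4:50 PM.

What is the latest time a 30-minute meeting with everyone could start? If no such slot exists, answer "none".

15:30

Hamid ∩ Jamal: 09:35-13:05, 14:25-18:35.
Hamid ∩ Jamal ∩ Ben: 09:35-12:50, 14:25-16:00.
Hamid ∩ Jamal ∩ Ben ∩ Bianca: 09:35-11:35, 14:45-16:00.
The last common window of at least 30 minutes is 14:45-16:00; a 30-minute meeting can start as late as 15:30 and still end by 16:00.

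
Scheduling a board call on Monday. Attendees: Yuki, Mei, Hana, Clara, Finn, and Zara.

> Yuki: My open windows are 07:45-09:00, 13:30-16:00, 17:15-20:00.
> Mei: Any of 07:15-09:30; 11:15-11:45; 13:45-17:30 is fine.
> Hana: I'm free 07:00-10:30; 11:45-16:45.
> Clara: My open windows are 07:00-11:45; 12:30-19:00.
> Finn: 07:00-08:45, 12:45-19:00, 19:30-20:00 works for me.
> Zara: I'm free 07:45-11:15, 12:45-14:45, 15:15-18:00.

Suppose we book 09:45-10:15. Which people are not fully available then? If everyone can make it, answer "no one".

Finn, Mei, Yuki

Yuki: not fully free for 09:45-10:15. Mei: not fully free for 09:45-10:15. Hana: free for 09:45-10:15. Clara: free for 09:45-10:15. Finn: not fully free for 09:45-10:15. Zara: free for 09:45-10:15.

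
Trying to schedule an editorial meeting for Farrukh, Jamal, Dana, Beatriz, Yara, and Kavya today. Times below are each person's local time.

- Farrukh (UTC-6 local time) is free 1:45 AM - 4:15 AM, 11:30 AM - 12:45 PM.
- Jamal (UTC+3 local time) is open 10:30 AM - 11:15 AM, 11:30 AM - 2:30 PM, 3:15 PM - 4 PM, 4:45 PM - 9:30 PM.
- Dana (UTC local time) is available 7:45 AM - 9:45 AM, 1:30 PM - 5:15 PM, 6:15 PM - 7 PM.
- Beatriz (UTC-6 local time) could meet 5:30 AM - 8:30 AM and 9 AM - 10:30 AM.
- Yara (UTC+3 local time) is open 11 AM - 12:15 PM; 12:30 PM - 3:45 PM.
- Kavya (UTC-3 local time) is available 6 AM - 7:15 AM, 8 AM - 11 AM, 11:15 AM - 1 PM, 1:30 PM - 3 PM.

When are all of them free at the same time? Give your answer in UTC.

Farrukh in UTC: 07:45-10:15, 17:30-18:45 (add 6h to convert from UTC-6).
Jamal in UTC: 07:30-08:15, 08:30-11:30, 12:15-13:00, 13:45-18:30 (subtract 3h to convert from UTC+3).
Dana in UTC: 07:45-09:45, 13:30-17:15, 18:15-19:00.
Beatriz in UTC: 11:30-14:30, 15:00-16:30 (add 6h to convert from UTC-6).
Yara in UTC: 08:00-09:15, 09:30-12:45 (subtract 3h to convert from UTC+3).
Kavya in UTC: 09:00-10:15, 11:00-14:00, 14:15-16:00, 16:30-18:00 (add 3h to convert from UTC-3).
Farrukh ∩ Jamal: 07:45-08:15, 08:30-10:15, 17:30-18:30.
Farrukh ∩ Jamal ∩ Dana: 07:45-08:15, 08:30-09:45, 18:15-18:30.
Farrukh ∩ Jamal ∩ Dana ∩ Beatriz: ∅.
Farrukh ∩ Jamal ∩ Dana ∩ Beatriz ∩ Yara: ∅.
Farrukh ∩ Jamal ∩ Dana ∩ Beatriz ∩ Yara ∩ Kavya: ∅.
There is no time when everyone is free.

none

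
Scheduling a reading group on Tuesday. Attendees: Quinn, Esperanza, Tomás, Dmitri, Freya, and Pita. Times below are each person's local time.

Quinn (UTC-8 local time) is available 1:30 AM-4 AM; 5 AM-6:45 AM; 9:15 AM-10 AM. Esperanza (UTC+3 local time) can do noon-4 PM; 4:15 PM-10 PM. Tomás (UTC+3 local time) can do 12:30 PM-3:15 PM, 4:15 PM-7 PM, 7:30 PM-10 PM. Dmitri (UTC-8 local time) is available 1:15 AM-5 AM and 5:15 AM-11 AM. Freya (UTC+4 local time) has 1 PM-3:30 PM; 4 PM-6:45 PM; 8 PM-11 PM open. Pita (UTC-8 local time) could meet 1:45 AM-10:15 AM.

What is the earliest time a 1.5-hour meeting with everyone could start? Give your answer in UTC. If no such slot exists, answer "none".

09:45

Quinn in UTC: 09:30-12:00, 13:00-14:45, 17:15-18:00 (add 8h to convert from UTC-8).
Esperanza in UTC: 09:00-13:00, 13:15-19:00 (subtract 3h to convert from UTC+3).
Tomás in UTC: 09:30-12:15, 13:15-16:00, 16:30-19:00 (subtract 3h to convert from UTC+3).
Dmitri in UTC: 09:15-13:00, 13:15-19:00 (add 8h to convert from UTC-8).
Freya in UTC: 09:00-11:30, 12:00-14:45, 16:00-19:00 (subtract 4h to convert from UTC+4).
Pita in UTC: 09:45-18:15 (add 8h to convert from UTC-8).
Quinn ∩ Esperanza: 09:30-12:00, 13:15-14:45, 17:15-18:00.
Quinn ∩ Esperanza ∩ Tomás: 09:30-12:00, 13:15-14:45, 17:15-18:00.
Quinn ∩ Esperanza ∩ Tomás ∩ Dmitri: 09:30-12:00, 13:15-14:45, 17:15-18:00.
Quinn ∩ Esperanza ∩ Tomás ∩ Dmitri ∩ Freya: 09:30-11:30, 13:15-14:45, 17:15-18:00.
Quinn ∩ Esperanza ∩ Tomás ∩ Dmitri ∩ Freya ∩ Pita: 09:45-11:30, 13:15-14:45, 17:15-18:00.
The first common window of at least 90 minutes is 09:45-11:30, so the earliest start is 09:45.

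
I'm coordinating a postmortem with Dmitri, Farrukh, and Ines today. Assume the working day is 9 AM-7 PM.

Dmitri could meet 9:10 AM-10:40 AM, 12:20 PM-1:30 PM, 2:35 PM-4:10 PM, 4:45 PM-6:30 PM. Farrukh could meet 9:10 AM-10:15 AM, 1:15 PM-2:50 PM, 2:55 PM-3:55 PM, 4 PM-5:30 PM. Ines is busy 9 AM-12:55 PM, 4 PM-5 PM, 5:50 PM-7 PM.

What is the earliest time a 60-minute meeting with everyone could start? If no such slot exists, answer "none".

Dmitri free: 09:10-10:40, 12:20-13:30, 14:35-16:10, 16:45-18:30.
Farrukh free: 09:10-10:15, 13:15-14:50, 14:55-15:55, 16:00-17:30.
Ines free: 12:55-16:00, 17:00-17:50 (invert busy blocks within the working day).
Dmitri ∩ Farrukh: 09:10-10:15, 13:15-13:30, 14:35-14:50, 14:55-15:55, 16:00-16:10, 16:45-17:30.
Dmitri ∩ Farrukh ∩ Ines: 13:15-13:30, 14:35-14:50, 14:55-15:55, 17:00-17:30.
The first common window of at least 60 minutes is 14:55-15:55, so the earliest start is 14:55.

14:55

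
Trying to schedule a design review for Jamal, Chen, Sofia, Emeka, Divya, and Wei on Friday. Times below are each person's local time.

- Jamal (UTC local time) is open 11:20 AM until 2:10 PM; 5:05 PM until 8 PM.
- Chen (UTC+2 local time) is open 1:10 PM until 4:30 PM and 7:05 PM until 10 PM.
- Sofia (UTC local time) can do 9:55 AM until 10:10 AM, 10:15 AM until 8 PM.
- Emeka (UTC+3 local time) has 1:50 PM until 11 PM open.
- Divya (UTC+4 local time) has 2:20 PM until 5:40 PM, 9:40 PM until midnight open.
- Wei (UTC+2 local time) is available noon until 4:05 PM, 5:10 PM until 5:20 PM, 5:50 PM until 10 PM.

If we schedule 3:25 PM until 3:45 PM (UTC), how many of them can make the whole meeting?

2

Jamal in UTC: 11:20-14:10, 17:05-20:00.
Chen in UTC: 11:10-14:30, 17:05-20:00 (subtract 2h to convert from UTC+2).
Sofia in UTC: 09:55-10:10, 10:15-20:00.
Emeka in UTC: 10:50-20:00 (subtract 3h to convert from UTC+3).
Divya in UTC: 10:20-13:40, 17:40-20:00 (subtract 4h to convert from UTC+4).
Wei in UTC: 10:00-14:05, 15:10-15:20, 15:50-20:00 (subtract 2h to convert from UTC+2).
Sofia and Emeka can make the full 15:25-15:45 slot — that's 2.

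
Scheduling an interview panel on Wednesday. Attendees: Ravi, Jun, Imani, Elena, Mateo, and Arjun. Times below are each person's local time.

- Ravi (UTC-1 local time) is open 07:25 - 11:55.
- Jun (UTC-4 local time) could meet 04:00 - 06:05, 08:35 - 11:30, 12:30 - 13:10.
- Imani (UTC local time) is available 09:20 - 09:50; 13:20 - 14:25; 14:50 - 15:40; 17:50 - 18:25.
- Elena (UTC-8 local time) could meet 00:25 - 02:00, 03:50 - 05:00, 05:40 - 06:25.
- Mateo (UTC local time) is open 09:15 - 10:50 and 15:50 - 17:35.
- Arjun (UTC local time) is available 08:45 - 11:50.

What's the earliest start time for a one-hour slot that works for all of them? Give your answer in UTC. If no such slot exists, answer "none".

Ravi in UTC: 08:25-12:55 (add 1h to convert from UTC-1).
Jun in UTC: 08:00-10:05, 12:35-15:30, 16:30-17:10 (add 4h to convert from UTC-4).
Imani in UTC: 09:20-09:50, 13:20-14:25, 14:50-15:40, 17:50-18:25.
Elena in UTC: 08:25-10:00, 11:50-13:00, 13:40-14:25 (add 8h to convert from UTC-8).
Mateo in UTC: 09:15-10:50, 15:50-17:35.
Arjun in UTC: 08:45-11:50.
Ravi ∩ Jun: 08:25-10:05, 12:35-12:55.
Ravi ∩ Jun ∩ Imani: 09:20-09:50.
Ravi ∩ Jun ∩ Imani ∩ Elena: 09:20-09:50.
Ravi ∩ Jun ∩ Imani ∩ Elena ∩ Mateo: 09:20-09:50.
Ravi ∩ Jun ∩ Imani ∩ Elena ∩ Mateo ∩ Arjun: 09:20-09:50.
No common window is at least 60 minutes long.

none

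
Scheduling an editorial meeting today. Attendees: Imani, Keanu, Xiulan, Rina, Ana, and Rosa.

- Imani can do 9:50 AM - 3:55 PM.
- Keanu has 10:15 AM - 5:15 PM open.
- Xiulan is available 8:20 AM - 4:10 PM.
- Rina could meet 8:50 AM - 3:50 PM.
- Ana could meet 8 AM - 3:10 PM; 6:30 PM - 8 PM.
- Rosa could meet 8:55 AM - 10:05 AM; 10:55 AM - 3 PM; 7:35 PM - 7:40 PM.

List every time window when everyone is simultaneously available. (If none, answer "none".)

Imani ∩ Keanu: 10:15-15:55.
Imani ∩ Keanu ∩ Xiulan: 10:15-15:55.
Imani ∩ Keanu ∩ Xiulan ∩ Rina: 10:15-15:50.
Imani ∩ Keanu ∩ Xiulan ∩ Rina ∩ Ana: 10:15-15:10.
Imani ∩ Keanu ∩ Xiulan ∩ Rina ∩ Ana ∩ Rosa: 10:55-15:00.

10:55-15:00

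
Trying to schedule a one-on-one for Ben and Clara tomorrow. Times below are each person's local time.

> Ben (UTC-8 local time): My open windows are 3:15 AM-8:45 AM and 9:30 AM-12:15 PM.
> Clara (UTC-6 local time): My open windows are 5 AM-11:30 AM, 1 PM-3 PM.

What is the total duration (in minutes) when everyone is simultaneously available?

Ben in UTC: 11:15-16:45, 17:30-20:15 (add 8h to convert from UTC-8).
Clara in UTC: 11:00-17:30, 19:00-21:00 (add 6h to convert from UTC-6).
Ben ∩ Clara: 11:15-16:45, 19:00-20:15.
Summing the common windows: 330 + 75 = 405 minutes.

405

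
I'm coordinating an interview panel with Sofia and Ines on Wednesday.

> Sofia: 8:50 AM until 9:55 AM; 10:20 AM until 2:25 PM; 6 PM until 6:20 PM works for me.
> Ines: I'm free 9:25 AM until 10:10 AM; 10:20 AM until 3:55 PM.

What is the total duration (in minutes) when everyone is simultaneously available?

275

Sofia ∩ Ines: 09:25-09:55, 10:20-14:25.
Summing the common windows: 30 + 245 = 275 minutes.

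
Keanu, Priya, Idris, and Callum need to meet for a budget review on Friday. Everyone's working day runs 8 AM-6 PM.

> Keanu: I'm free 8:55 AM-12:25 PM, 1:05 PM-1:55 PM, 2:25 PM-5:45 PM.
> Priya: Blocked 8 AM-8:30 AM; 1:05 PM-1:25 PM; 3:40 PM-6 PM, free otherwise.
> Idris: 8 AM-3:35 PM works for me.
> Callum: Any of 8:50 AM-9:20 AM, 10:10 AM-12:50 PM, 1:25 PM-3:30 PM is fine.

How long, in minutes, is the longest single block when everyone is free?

Keanu free: 08:55-12:25, 13:05-13:55, 14:25-17:45.
Priya free: 08:30-13:05, 13:25-15:40 (invert busy blocks within the working day).
Idris free: 08:00-15:35.
Callum free: 08:50-09:20, 10:10-12:50, 13:25-15:30.
Keanu ∩ Priya: 08:55-12:25, 13:25-13:55, 14:25-15:40.
Keanu ∩ Priya ∩ Idris: 08:55-12:25, 13:25-13:55, 14:25-15:35.
Keanu ∩ Priya ∩ Idris ∩ Callum: 08:55-09:20, 10:10-12:25, 13:25-13:55, 14:25-15:30.
The longest is 10:10-12:25 at 135 minutes.

135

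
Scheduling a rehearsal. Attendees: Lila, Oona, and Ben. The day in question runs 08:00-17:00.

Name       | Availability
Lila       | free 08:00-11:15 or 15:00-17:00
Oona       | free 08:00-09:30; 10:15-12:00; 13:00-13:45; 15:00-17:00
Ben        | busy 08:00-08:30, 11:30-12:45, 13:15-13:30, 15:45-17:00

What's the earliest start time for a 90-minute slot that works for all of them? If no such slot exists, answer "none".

none

Lila free: 08:00-11:15, 15:00-17:00.
Oona free: 08:00-09:30, 10:15-12:00, 13:00-13:45, 15:00-17:00.
Ben free: 08:30-11:30, 12:45-13:15, 13:30-15:45 (invert busy blocks within the working day).
Lila ∩ Oona: 08:00-09:30, 10:15-11:15, 15:00-17:00.
Lila ∩ Oona ∩ Ben: 08:30-09:30, 10:15-11:15, 15:00-15:45.
Those are the intersection windows.
No common window is at least 90 minutes long.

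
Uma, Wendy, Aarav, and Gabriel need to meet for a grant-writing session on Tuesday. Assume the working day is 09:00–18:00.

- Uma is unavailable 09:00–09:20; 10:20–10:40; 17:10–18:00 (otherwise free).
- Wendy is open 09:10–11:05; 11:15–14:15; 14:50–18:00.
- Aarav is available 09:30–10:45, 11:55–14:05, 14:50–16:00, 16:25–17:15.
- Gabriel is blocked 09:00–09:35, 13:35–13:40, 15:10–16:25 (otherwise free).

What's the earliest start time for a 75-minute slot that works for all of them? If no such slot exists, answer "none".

Uma free: 09:20-10:20, 10:40-17:10 (invert busy blocks within the working day).
Wendy free: 09:10-11:05, 11:15-14:15, 14:50-18:00.
Aarav free: 09:30-10:45, 11:55-14:05, 14:50-16:00, 16:25-17:15.
Gabriel free: 09:35-13:35, 13:40-15:10, 16:25-18:00 (invert busy blocks within the working day).
Uma ∩ Wendy: 09:20-10:20, 10:40-11:05, 11:15-14:15, 14:50-17:10.
Uma ∩ Wendy ∩ Aarav: 09:30-10:20, 10:40-10:45, 11:55-14:05, 14:50-16:00, 16:25-17:10.
Uma ∩ Wendy ∩ Aarav ∩ Gabriel: 09:35-10:20, 10:40-10:45, 11:55-13:35, 13:40-14:05, 14:50-15:10, 16:25-17:10.
The first common window of at least 75 minutes is 11:55-13:35, so the earliest start is 11:55.

11:55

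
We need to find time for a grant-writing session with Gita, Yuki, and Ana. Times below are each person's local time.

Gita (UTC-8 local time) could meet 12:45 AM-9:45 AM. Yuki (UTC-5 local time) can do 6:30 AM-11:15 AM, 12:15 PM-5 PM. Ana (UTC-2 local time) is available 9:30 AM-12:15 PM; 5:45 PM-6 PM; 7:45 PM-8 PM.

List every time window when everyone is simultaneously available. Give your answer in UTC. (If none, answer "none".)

11:30-14:15

Gita in UTC: 08:45-17:45 (add 8h to convert from UTC-8).
Yuki in UTC: 11:30-16:15, 17:15-22:00 (add 5h to convert from UTC-5).
Ana in UTC: 11:30-14:15, 19:45-20:00, 21:45-22:00 (add 2h to convert from UTC-2).
Gita ∩ Yuki: 11:30-16:15, 17:15-17:45.
Gita ∩ Yuki ∩ Ana: 11:30-14:15.
Those are the intersection windows.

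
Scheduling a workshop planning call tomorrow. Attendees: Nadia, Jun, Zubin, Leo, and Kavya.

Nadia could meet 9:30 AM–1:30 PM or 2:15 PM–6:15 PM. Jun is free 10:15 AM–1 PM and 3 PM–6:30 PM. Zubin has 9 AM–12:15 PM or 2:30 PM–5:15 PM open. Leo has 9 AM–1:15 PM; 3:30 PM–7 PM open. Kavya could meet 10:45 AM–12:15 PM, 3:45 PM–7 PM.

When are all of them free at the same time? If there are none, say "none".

Nadia ∩ Jun: 10:15-13:00, 15:00-18:15.
Nadia ∩ Jun ∩ Zubin: 10:15-12:15, 15:00-17:15.
Nadia ∩ Jun ∩ Zubin ∩ Leo: 10:15-12:15, 15:30-17:15.
Nadia ∩ Jun ∩ Zubin ∩ Leo ∩ Kavya: 10:45-12:15, 15:45-17:15.
Those are the intersection windows.

10:45-12:15, 15:45-17:15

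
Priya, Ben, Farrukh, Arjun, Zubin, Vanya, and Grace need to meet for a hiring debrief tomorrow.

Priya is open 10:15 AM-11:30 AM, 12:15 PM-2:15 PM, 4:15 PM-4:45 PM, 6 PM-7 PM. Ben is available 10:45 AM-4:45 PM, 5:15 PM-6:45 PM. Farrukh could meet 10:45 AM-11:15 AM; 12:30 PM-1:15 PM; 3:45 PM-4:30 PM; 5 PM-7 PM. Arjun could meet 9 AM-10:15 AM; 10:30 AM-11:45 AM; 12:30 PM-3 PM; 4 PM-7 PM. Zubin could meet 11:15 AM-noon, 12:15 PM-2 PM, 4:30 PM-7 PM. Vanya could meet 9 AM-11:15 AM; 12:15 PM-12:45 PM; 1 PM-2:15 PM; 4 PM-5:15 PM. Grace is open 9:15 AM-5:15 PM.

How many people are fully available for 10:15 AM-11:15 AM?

3

Priya, Vanya, and Grace can make the full 10:15-11:15 slot — that's 3.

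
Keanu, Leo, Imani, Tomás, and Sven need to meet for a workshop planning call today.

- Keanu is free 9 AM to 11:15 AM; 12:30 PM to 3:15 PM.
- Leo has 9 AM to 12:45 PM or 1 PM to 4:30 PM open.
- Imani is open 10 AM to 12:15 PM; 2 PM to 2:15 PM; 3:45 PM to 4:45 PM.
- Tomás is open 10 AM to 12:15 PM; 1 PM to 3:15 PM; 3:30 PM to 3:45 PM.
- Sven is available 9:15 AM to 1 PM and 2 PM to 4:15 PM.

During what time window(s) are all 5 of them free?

10:00-11:15, 14:00-14:15

Keanu ∩ Leo: 09:00-11:15, 12:30-12:45, 13:00-15:15.
Keanu ∩ Leo ∩ Imani: 10:00-11:15, 14:00-14:15.
Keanu ∩ Leo ∩ Imani ∩ Tomás: 10:00-11:15, 14:00-14:15.
Keanu ∩ Leo ∩ Imani ∩ Tomás ∩ Sven: 10:00-11:15, 14:00-14:15.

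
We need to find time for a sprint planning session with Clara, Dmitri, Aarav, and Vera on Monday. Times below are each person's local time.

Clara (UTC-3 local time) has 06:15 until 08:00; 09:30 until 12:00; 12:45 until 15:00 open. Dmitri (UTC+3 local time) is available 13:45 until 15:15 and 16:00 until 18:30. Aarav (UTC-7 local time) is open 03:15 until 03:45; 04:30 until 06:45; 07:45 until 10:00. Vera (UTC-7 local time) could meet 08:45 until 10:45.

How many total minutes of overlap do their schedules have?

Clara in UTC: 09:15-11:00, 12:30-15:00, 15:45-18:00 (add 3h to convert from UTC-3).
Dmitri in UTC: 10:45-12:15, 13:00-15:30 (subtract 3h to convert from UTC+3).
Aarav in UTC: 10:15-10:45, 11:30-13:45, 14:45-17:00 (add 7h to convert from UTC-7).
Vera in UTC: 15:45-17:45 (add 7h to convert from UTC-7).
Clara ∩ Dmitri: 10:45-11:00, 13:00-15:00.
Clara ∩ Dmitri ∩ Aarav: 13:00-13:45, 14:45-15:00.
Clara ∩ Dmitri ∩ Aarav ∩ Vera: ∅.
There is no time when everyone is free.
There is no common window, so the total is 0 minutes.

0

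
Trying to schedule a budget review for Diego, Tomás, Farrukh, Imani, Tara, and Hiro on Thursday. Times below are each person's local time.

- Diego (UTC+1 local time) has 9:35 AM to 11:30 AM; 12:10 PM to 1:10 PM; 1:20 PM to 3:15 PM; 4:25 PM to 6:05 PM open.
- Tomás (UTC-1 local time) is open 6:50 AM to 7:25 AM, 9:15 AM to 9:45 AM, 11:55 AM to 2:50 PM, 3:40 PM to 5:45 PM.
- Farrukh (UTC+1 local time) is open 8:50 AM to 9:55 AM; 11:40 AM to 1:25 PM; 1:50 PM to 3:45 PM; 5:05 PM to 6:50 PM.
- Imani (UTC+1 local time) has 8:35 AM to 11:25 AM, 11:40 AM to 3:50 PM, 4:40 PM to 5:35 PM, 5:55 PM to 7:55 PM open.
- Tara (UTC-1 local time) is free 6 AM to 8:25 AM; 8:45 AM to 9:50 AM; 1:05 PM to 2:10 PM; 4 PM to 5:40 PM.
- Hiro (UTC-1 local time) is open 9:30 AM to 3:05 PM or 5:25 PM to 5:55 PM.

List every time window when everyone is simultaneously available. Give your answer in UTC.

Diego in UTC: 08:35-10:30, 11:10-12:10, 12:20-14:15, 15:25-17:05 (subtract 1h to convert from UTC+1).
Tomás in UTC: 07:50-08:25, 10:15-10:45, 12:55-15:50, 16:40-18:45 (add 1h to convert from UTC-1).
Farrukh in UTC: 07:50-08:55, 10:40-12:25, 12:50-14:45, 16:05-17:50 (subtract 1h to convert from UTC+1).
Imani in UTC: 07:35-10:25, 10:40-14:50, 15:40-16:35, 16:55-18:55 (subtract 1h to convert from UTC+1).
Tara in UTC: 07:00-09:25, 09:45-10:50, 14:05-15:10, 17:00-18:40 (add 1h to convert from UTC-1).
Hiro in UTC: 10:30-16:05, 18:25-18:55 (add 1h to convert from UTC-1).
Diego ∩ Tomás: 10:15-10:30, 12:55-14:15, 15:25-15:50, 16:40-17:05.
Diego ∩ Tomás ∩ Farrukh: 12:55-14:15, 16:40-17:05.
Diego ∩ Tomás ∩ Farrukh ∩ Imani: 12:55-14:15, 16:55-17:05.
Diego ∩ Tomás ∩ Farrukh ∩ Imani ∩ Tara: 14:05-14:15, 17:00-17:05.
Diego ∩ Tomás ∩ Farrukh ∩ Imani ∩ Tara ∩ Hiro: 14:05-14:15.
So the common availability across everyone is 14:05-14:15.

14:05-14:15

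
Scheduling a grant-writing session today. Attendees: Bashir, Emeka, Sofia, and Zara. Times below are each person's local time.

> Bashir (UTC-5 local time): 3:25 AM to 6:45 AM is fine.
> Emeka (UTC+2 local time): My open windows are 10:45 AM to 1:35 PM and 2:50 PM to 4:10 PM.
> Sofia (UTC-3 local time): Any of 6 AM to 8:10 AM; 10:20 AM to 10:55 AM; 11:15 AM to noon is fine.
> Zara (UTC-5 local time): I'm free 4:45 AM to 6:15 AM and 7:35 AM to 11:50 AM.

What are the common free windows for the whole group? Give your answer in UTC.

09:45-11:10

Bashir in UTC: 08:25-11:45 (add 5h to convert from UTC-5).
Emeka in UTC: 08:45-11:35, 12:50-14:10 (subtract 2h to convert from UTC+2).
Sofia in UTC: 09:00-11:10, 13:20-13:55, 14:15-15:00 (add 3h to convert from UTC-3).
Zara in UTC: 09:45-11:15, 12:35-16:50 (add 5h to convert from UTC-5).
Bashir ∩ Emeka: 08:45-11:35.
Bashir ∩ Emeka ∩ Sofia: 09:00-11:10.
Bashir ∩ Emeka ∩ Sofia ∩ Zara: 09:45-11:10.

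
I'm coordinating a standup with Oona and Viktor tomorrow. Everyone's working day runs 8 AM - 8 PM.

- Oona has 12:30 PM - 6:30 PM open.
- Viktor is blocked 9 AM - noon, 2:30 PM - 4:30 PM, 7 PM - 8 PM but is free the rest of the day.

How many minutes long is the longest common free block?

120

Oona free: 12:30-18:30.
Viktor free: 08:00-09:00, 12:00-14:30, 16:30-19:00 (invert busy blocks within the working day).
Oona ∩ Viktor: 12:30-14:30, 16:30-18:30.
The longest is 12:30-14:30 at 120 minutes.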